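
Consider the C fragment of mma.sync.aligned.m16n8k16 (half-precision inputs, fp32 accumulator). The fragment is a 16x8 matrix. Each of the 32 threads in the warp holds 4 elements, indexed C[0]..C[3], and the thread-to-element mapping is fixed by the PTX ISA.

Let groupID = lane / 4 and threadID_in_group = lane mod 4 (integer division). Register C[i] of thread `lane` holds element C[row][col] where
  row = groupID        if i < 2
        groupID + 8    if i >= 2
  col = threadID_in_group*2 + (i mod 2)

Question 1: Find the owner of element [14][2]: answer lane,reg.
25,2

r:14=>grp=6,rB=1  c:2=>tig=1,lo=0
L=6*4+1=25  i=1*2+0=2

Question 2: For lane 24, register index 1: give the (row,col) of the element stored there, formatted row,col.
6,1

L=24=>grp=24>>2=6, tig=24&3=0
[1]=>row 6+0=6  col 0·2+1=1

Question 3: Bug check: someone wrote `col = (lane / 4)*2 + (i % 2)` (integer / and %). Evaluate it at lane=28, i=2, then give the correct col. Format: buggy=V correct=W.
`(lane / 4)*2 + (i % 2)`[28,2]=>14
28: grp=7,tig=0
[2] (7+8,0*2+0) = (15,0)
col: 14 vs 0

buggy=14 correct=0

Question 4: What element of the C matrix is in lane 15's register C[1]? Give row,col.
15: g=3,t=3
[1] (3+0,3*2+1) = (3,7)

3,7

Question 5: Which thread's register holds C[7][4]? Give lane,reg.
r=7⇒gr=7,Rb=0  c=4⇒th=2,odd=0
L=7*4+2=30  i=0*2+0=0

30,0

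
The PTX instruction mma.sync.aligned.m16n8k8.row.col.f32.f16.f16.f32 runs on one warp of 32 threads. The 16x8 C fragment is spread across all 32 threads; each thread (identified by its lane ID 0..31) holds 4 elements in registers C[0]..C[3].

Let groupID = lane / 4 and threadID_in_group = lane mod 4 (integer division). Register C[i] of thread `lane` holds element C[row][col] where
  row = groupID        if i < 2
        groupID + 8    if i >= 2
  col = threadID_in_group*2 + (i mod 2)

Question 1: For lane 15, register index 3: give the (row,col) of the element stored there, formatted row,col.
L=15->gid=15>>2=3, tid=15&3=3
[3]->row 3+8=11  col 3·2+1=7

11,7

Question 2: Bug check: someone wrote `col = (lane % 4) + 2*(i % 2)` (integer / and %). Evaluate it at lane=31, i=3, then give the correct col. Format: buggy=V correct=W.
buggy=5 correct=7

`(lane % 4) + 2*(i % 2)`[31,3]->5
lane 31: g=7 (31/4), t=3 (31%4)
i=3: r=7+8=15, c=3*2+1=7
col: 5 vs 7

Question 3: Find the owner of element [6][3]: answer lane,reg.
25,1

r=6⇒gr=6,Rb=0  c=3⇒th=1,odd=1
L=6*4+1=25  i=0*2+1=1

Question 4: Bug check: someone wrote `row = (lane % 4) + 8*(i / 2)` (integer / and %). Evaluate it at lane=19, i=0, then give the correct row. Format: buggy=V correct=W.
buggy=3 correct=4

`(lane % 4) + 8*(i / 2)`[19,0]⇒3
L=19⇒gr=19>>2=4, th=19&3=3
[0]⇒row 4+0=4  col 3·2+0=6
row: 3 vs 4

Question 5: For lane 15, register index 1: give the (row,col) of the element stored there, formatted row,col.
3,7

L=15⇒gr=15>>2=3, th=15&3=3
[1]⇒row 3+0=3  col 3·2+1=7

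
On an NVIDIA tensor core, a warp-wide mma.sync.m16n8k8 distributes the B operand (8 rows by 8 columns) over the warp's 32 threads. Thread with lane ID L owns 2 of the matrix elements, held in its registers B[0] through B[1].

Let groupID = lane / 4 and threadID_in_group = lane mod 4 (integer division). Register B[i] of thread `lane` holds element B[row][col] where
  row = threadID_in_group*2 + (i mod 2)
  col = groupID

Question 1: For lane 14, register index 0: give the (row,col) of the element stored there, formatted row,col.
4,3

lane 14: g=3 (14/4), t=2 (14%4)
i=0: r=2*2+0=4, c=g=3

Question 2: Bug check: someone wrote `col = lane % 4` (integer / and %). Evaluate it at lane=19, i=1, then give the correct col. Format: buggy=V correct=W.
`lane % 4`[19,1]⇒3
19: gr=4,th=3
[1] (3*2+1,4) = (7,4)
col: 3 vs 4

buggy=3 correct=4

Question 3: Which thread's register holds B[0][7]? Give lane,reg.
c=7⇒gr=7  r=0⇒th=0,odd=0
L=7*4+0=28  i=0=0

28,0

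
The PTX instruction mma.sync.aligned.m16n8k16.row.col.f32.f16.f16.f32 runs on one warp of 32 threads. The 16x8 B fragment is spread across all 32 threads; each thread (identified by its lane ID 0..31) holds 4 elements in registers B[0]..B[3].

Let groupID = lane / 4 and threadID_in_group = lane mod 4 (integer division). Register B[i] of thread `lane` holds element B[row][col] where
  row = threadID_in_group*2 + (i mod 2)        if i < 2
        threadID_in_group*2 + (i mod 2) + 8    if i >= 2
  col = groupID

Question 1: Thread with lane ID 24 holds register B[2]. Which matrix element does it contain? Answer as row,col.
lane 24⇒24/4=6, 24 mod 4=0
i=2  r:2·0+0+8⇒8  c:6

8,6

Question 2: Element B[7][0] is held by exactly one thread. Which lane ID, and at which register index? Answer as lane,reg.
3,1

c=0⇒gr=0  r=7⇒Rb=0,th=3,odd=1
L=0*4+3=3  i=0*2+1=1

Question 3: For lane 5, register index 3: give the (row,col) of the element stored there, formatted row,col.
11,1

L=5=>grp=5>>2=1, tig=5&3=1
[3]=>row 1·2+1+8=11  col grp=1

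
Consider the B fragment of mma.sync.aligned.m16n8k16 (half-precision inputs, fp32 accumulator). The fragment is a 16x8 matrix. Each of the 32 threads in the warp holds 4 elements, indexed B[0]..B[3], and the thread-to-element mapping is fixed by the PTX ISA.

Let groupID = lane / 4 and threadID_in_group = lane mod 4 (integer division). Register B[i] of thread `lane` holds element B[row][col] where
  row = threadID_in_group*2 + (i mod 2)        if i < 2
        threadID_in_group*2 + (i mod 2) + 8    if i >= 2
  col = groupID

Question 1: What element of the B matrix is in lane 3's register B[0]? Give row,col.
L=3→G=3>>2=0, T=3&3=3
[0]→row 3·2+0+0=6  col G=0

6,0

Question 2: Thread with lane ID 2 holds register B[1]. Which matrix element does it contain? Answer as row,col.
2: g=0,t=2
[1] (2*2+1+0,0) = (5,0)

5,0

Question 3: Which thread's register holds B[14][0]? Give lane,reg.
3,2

c=0⇒gr=0  r=14⇒Rb=1,th=3,odd=0
L=0*4+3=3  i=1*2+0=2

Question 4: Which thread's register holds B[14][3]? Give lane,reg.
c=3→G=3  r=14→rhi=1,T=3,p=0
L=3*4+3=15  i=1*2+0=2

15,2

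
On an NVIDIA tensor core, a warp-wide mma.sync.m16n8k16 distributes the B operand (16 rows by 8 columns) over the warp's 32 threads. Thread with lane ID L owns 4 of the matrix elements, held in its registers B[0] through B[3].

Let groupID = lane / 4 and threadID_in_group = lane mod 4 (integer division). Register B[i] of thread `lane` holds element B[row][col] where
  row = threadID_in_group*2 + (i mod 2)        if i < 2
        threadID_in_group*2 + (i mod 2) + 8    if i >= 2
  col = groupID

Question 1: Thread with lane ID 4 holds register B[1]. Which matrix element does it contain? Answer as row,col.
L=4->g=4>>2=1, t=4&3=0
[1]->row 0·2+1+0=1  col g=1

1,1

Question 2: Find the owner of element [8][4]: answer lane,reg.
c=4→G=4  r=8→rhi=1,T=0,p=0
L=4*4+0=16  i=1*2+0=2

16,2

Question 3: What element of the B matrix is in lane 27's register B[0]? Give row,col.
6,6

lane 27=>27/4=6, 27 mod 4=3
i=0  r:2·3+0+0=>6  c:6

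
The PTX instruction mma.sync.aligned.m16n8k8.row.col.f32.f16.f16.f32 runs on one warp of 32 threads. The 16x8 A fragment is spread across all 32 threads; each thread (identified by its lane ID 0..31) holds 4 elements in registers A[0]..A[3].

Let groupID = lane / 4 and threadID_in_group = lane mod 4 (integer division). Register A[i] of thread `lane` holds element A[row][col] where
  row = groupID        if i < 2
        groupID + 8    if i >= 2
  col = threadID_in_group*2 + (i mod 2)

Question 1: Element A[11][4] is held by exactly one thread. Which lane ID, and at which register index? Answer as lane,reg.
r=11→G=3,rhi=1  c=4→T=2,p=0
L=3*4+2=14  i=1*2+0=2

14,2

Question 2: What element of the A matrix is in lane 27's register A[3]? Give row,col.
27: G=6,T=3
[3] (6+8,3*2+1) = (14,7)

14,7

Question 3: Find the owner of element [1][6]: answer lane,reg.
7,0

r=1->g=1,rb=0  c=6->t=3,b0=0
L=1*4+3=7  i=0*2+0=0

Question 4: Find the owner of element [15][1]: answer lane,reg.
r=15⇒gr=7,Rb=1  c=1⇒th=0,odd=1
L=7*4+0=28  i=1*2+1=3

28,3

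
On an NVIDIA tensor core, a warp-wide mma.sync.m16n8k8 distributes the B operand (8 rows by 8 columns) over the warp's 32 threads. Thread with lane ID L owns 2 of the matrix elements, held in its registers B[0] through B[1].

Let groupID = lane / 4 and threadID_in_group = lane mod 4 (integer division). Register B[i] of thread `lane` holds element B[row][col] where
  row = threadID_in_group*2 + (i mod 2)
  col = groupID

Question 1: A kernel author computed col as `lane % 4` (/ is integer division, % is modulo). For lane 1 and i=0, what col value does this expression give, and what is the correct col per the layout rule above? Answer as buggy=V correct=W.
`lane % 4`[1,0]⇒1
lane 1: gr=0 (1/4), th=1 (1%4)
i=0: r=1*2+0=2, c=gr=0
col: 1 vs 0

buggy=1 correct=0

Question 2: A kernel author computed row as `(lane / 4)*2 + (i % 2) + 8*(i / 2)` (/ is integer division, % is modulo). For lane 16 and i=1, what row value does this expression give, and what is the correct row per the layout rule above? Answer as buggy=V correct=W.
`(lane / 4)*2 + (i % 2) + 8*(i / 2)`[16,1]⇒9
lane 16: gr=4 (16/4), th=0 (16%4)
i=1: r=0*2+1=1, c=gr=4
row: 9 vs 1

buggy=9 correct=1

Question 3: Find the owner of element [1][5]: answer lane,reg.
20,1

c: 5->gid=5  r: 1->tid=0,i&1=1
L=5*4+0=20  i=1=1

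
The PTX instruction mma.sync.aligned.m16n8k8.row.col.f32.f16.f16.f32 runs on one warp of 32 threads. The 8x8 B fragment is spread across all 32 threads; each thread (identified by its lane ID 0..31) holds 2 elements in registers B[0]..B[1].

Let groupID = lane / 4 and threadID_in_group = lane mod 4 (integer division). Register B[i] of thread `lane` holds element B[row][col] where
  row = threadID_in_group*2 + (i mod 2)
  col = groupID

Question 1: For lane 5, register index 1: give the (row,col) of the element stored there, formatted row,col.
lane 5=>5/4=1, 5 mod 4=1
i=1  r:2·1+1=>3  c:1

3,1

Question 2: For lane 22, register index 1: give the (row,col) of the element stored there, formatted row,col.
lane 22: g=5 (22/4), t=2 (22%4)
i=1: r=2*2+1=5, c=g=5

5,5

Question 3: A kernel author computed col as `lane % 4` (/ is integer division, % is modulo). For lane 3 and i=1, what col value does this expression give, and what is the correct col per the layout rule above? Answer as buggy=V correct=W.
`lane % 4`[3,1]⇒3
3: gr=0,th=3
[1] (3*2+1,0) = (7,0)
col: 3 vs 0

buggy=3 correct=0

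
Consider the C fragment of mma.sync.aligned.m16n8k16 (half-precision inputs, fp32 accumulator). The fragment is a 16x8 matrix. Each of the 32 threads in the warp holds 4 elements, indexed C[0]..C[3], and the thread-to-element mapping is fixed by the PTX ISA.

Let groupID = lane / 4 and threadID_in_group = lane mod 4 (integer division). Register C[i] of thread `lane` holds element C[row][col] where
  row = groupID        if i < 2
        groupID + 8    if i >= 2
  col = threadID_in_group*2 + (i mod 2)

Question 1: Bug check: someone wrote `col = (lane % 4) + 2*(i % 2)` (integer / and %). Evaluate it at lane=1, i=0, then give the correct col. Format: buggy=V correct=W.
`(lane % 4) + 2*(i % 2)`[1,0]->1
lane 1: g=0 (1/4), t=1 (1%4)
i=0: r=0+0=0, c=1*2+0=2
col: 1 vs 2

buggy=1 correct=2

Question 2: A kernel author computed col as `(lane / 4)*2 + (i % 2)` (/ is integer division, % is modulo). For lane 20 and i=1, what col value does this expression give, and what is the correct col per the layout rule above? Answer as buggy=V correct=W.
`(lane / 4)*2 + (i % 2)`[20,1]⇒11
20: gr=5,th=0
[1] (5+0,0*2+1) = (5,1)
col: 11 vs 1

buggy=11 correct=1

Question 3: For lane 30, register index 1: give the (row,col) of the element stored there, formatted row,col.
7,5

30: gr=7,th=2
[1] (7+0,2*2+1) = (7,5)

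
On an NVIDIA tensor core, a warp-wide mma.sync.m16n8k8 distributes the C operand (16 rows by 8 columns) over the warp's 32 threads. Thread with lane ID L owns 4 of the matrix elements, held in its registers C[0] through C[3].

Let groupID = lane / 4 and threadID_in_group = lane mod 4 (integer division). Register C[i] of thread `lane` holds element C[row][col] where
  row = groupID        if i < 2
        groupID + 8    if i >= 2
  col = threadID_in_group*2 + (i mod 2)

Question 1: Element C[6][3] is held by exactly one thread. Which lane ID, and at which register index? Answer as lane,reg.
r: 6->gid=6,r8=0  c: 3->tid=1,i&1=1
L=6*4+1=25  i=0*2+1=1

25,1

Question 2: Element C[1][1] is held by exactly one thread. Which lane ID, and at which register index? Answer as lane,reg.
4,1

r: 1->gid=1,r8=0  c: 1->tid=0,i&1=1
L=1*4+0=4  i=0*2+1=1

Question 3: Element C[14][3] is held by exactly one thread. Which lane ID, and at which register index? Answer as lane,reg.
25,3

r:14=>grp=6,rB=1  c:3=>tig=1,lo=1
L=6*4+1=25  i=1*2+1=3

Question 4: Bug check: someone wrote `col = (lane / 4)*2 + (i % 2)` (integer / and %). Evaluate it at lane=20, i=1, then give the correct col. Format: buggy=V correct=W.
buggy=11 correct=1

`(lane / 4)*2 + (i % 2)`[20,1]=>11
L=20=>grp=20>>2=5, tig=20&3=0
[1]=>row 5+0=5  col 0·2+1=1
col: 11 vs 1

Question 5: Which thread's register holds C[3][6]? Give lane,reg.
r=3→G=3,rhi=0  c=6→T=3,p=0
L=3*4+3=15  i=0*2+0=0

15,0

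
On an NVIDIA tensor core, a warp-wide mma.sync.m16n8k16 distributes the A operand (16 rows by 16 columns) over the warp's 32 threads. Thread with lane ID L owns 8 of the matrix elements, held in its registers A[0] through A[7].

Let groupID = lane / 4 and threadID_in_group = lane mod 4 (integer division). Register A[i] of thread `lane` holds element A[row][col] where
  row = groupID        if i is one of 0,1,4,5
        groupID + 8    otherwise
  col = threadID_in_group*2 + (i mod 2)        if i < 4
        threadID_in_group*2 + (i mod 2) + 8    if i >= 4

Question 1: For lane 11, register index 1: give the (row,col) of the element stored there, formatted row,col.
2,7

lane 11: grp=2 (11/4), tig=3 (11%4)
i=1: r=2+0=2, c=3*2+1+0=7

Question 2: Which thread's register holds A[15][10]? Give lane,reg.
29,6

r:15=>grp=7,rB=1  c:10=>cB=1,tig=1,lo=0
L=7*4+1=29  i=1*4+1*2+0=6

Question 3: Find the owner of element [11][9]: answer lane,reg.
12,7

r: 11->gid=3,r8=1  c: 9->c8=1,tid=0,i&1=1
L=3*4+0=12  i=1*4+1*2+1=7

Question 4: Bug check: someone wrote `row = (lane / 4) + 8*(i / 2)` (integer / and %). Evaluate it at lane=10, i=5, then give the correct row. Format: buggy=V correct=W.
buggy=18 correct=2

`(lane / 4) + 8*(i / 2)`[10,5]→18
lane 10→10/4=2, 10 mod 4=2
i=5  r:2+0→2  c:2·2+1+8→13
row: 18 vs 2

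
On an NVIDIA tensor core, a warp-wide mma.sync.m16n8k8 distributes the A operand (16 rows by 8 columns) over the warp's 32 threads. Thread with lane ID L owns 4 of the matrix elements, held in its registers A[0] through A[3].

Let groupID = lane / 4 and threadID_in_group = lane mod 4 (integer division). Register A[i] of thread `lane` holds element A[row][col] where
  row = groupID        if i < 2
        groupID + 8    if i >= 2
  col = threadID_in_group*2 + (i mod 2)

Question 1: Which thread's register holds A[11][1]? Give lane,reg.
r:11=>grp=3,rB=1  c:1=>tig=0,lo=1
L=3*4+0=12  i=1*2+1=3

12,3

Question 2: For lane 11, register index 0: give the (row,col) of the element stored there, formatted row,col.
lane 11⇒11/4=2, 11 mod 4=3
i=0  r:2+0⇒2  c:2·3+0⇒6

2,6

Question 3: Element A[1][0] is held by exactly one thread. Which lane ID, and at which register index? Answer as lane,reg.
r: 1->gid=1,r8=0  c: 0->tid=0,i&1=0
L=1*4+0=4  i=0*2+0=0

4,0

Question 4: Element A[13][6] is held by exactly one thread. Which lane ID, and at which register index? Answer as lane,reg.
23,2

r:13=>grp=5,rB=1  c:6=>tig=3,lo=0
L=5*4+3=23  i=1*2+0=2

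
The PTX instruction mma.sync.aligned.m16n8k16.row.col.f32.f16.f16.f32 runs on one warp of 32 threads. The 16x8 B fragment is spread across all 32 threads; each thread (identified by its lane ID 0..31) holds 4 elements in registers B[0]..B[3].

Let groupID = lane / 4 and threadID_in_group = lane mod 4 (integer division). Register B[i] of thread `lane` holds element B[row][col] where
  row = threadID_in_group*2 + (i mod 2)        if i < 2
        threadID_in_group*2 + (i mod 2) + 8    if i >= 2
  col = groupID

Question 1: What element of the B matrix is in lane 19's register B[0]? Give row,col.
lane 19: grp=4 (19/4), tig=3 (19%4)
i=0: r=3*2+0+0=6, c=grp=4

6,4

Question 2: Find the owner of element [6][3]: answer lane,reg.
c=3->g=3  r=6->rb=0,t=3,b0=0
L=3*4+3=15  i=0*2+0=0

15,0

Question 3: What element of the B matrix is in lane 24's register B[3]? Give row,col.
L=24⇒gr=24>>2=6, th=24&3=0
[3]⇒row 0·2+1+8=9  col gr=6

9,6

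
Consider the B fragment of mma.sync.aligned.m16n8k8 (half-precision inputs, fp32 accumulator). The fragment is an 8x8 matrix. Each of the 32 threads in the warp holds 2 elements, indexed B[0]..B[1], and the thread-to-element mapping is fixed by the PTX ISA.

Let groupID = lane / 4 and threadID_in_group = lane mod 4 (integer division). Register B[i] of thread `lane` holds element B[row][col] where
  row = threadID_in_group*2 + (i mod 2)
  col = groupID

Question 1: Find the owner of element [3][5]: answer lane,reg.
21,1

c:5=>grp=5  r:3=>tig=1,lo=1
L=5*4+1=21  i=1=1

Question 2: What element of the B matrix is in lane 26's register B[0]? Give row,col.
4,6

L=26⇒gr=26>>2=6, th=26&3=2
[0]⇒row 2·2+0=4  col gr=6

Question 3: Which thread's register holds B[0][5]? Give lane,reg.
20,0

c:5=>grp=5  r:0=>tig=0,lo=0
L=5*4+0=20  i=0=0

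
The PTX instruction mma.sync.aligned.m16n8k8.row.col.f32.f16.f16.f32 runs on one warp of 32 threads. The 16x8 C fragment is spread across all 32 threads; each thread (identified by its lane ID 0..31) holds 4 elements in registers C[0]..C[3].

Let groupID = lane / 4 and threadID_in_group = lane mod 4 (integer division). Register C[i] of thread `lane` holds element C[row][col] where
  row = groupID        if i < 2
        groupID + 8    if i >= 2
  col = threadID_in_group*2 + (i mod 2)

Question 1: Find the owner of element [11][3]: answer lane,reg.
13,3

r=11→G=3,rhi=1  c=3→T=1,p=1
L=3*4+1=13  i=1*2+1=3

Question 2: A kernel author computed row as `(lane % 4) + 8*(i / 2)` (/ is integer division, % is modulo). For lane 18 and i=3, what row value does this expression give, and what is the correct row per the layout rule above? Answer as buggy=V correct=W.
`(lane % 4) + 8*(i / 2)`[18,3]→10
18: G=4,T=2
[3] (4+8,2*2+1) = (12,5)
row: 10 vs 12

buggy=10 correct=12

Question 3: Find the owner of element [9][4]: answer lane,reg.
6,2

r=9⇒gr=1,Rb=1  c=4⇒th=2,odd=0
L=1*4+2=6  i=1*2+0=2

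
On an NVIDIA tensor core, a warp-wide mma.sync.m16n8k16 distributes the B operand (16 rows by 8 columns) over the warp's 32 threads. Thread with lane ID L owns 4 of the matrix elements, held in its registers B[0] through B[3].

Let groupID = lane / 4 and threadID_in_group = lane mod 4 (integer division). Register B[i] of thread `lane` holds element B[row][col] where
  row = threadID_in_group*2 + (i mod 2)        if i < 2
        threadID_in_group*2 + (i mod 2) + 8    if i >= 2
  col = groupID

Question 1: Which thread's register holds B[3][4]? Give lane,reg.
c:4=>grp=4  r:3=>rB=0,tig=1,lo=1
L=4*4+1=17  i=0*2+1=1

17,1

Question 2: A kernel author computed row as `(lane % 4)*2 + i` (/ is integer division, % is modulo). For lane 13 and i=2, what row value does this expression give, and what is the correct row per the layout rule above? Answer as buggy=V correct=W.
buggy=4 correct=10

`(lane % 4)*2 + i`[13,2]->4
lane 13: g=3 (13/4), t=1 (13%4)
i=2: r=1*2+0+8=10, c=g=3
row: 4 vs 10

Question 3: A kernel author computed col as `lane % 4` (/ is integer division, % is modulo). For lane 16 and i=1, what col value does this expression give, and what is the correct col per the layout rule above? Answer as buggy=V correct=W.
`lane % 4`[16,1]->0
lane 16: gid=4 (16/4), tid=0 (16%4)
i=1: r=0*2+1+0=1, c=gid=4
col: 0 vs 4

buggy=0 correct=4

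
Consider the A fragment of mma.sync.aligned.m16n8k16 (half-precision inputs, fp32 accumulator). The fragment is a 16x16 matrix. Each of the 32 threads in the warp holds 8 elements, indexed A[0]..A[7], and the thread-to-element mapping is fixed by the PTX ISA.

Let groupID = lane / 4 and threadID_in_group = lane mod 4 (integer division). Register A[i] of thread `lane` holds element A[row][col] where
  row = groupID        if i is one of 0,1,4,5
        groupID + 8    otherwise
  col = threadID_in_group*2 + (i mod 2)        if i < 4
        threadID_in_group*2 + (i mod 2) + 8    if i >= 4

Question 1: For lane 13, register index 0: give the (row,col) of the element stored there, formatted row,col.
L=13->g=13>>2=3, t=13&3=1
[0]->row 3+0=3  col 1·2+0+0=2

3,2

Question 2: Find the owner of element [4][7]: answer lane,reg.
19,1

r:4=>grp=4,rB=0  c:7=>cB=0,tig=3,lo=1
L=4*4+3=19  i=0*4+0*2+1=1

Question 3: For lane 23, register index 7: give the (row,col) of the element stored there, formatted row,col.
13,15

23: gr=5,th=3
[7] (5+8,3*2+1+8) = (13,15)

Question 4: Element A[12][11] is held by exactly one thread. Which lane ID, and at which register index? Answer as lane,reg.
r:12=>grp=4,rB=1  c:11=>cB=1,tig=1,lo=1
L=4*4+1=17  i=1*4+1*2+1=7

17,7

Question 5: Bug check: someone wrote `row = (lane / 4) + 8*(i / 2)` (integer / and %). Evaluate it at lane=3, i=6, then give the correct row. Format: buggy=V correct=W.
`(lane / 4) + 8*(i / 2)`[3,6]=>24
L=3=>grp=3>>2=0, tig=3&3=3
[6]=>row 0+8=8  col 3·2+0+8=14
row: 24 vs 8

buggy=24 correct=8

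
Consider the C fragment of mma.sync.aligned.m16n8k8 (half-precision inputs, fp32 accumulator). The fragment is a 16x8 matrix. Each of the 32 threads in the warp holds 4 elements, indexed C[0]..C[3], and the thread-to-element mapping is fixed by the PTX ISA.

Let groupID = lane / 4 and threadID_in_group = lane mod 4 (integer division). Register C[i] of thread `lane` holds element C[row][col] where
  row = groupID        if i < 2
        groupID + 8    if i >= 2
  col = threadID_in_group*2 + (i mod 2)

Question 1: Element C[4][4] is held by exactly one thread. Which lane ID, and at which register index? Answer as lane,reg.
18,0

r=4⇒gr=4,Rb=0  c=4⇒th=2,odd=0
L=4*4+2=18  i=0*2+0=0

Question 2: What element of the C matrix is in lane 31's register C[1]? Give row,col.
lane 31→31/4=7, 31 mod 4=3
i=1  r:7+0→7  c:2·3+1→7

7,7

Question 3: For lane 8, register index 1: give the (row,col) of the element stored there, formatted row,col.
2,1

8: grp=2,tig=0
[1] (2+0,0*2+1) = (2,1)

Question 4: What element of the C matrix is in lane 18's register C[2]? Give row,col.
lane 18: gr=4 (18/4), th=2 (18%4)
i=2: r=4+8=12, c=2*2+0=4

12,4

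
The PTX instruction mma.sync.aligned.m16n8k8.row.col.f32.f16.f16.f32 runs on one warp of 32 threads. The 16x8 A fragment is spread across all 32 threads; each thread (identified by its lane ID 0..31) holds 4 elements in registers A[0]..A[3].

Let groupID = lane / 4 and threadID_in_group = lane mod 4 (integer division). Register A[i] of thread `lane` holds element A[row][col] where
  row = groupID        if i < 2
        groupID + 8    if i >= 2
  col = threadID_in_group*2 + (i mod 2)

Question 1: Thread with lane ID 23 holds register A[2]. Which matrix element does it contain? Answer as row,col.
23: gr=5,th=3
[2] (5+8,3*2+0) = (13,6)

13,6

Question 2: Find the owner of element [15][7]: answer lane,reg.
31,3

r=15⇒gr=7,Rb=1  c=7⇒th=3,odd=1
L=7*4+3=31  i=1*2+1=3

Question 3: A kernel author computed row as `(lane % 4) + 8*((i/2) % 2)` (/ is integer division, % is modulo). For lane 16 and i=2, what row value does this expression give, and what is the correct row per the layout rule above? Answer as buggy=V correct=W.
buggy=8 correct=12

`(lane % 4) + 8*((i/2) % 2)`[16,2]=>8
lane 16=>16/4=4, 16 mod 4=0
i=2  r:4+8=>12  c:2·0+0=>0
row: 8 vs 12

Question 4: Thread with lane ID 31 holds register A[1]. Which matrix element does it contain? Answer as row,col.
lane 31→31/4=7, 31 mod 4=3
i=1  r:7+0→7  c:2·3+1→7

7,7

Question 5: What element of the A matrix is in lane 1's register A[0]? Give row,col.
0,2

L=1->g=1>>2=0, t=1&3=1
[0]->row 0+0=0  col 1·2+0=2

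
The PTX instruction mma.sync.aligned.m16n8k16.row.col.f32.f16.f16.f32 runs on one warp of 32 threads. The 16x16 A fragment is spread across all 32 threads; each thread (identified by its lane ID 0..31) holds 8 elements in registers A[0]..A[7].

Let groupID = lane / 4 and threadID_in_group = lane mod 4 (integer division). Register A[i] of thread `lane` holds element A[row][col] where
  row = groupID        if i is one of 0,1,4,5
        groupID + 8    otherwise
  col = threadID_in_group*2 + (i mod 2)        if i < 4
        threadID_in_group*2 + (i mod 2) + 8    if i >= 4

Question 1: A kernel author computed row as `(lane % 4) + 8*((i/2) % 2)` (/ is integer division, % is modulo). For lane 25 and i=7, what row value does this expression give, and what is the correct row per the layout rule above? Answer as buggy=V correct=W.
`(lane % 4) + 8*((i/2) % 2)`[25,7]→9
lane 25: G=6 (25/4), T=1 (25%4)
i=7: r=6+8=14, c=1*2+1+8=11
row: 9 vs 14

buggy=9 correct=14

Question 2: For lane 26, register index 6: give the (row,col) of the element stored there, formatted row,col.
14,12

lane 26: G=6 (26/4), T=2 (26%4)
i=6: r=6+8=14, c=2*2+0+8=12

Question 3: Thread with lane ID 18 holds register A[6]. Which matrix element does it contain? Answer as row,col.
lane 18: gr=4 (18/4), th=2 (18%4)
i=6: r=4+8=12, c=2*2+0+8=12

12,12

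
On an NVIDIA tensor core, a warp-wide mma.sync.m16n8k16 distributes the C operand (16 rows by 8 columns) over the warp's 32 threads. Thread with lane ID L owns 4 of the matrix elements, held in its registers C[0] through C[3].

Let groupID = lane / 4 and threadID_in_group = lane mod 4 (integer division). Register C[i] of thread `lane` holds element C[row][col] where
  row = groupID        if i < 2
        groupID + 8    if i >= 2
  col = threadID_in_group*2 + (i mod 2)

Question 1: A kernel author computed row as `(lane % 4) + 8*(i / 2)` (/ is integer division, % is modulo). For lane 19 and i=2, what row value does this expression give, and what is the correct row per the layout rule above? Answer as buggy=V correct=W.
`(lane % 4) + 8*(i / 2)`[19,2]→11
19: G=4,T=3
[2] (4+8,3*2+0) = (12,6)
row: 11 vs 12

buggy=11 correct=12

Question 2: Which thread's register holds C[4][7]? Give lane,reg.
19,1

r=4⇒gr=4,Rb=0  c=7⇒th=3,odd=1
L=4*4+3=19  i=0*2+1=1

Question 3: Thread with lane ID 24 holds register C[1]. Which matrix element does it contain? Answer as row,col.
24: gr=6,th=0
[1] (6+0,0*2+1) = (6,1)

6,1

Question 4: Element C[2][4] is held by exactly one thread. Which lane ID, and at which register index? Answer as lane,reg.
10,0

r=2→G=2,rhi=0  c=4→T=2,p=0
L=2*4+2=10  i=0*2+0=0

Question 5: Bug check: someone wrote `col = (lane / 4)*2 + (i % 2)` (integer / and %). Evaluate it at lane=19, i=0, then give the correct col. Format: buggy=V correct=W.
buggy=8 correct=6

`(lane / 4)*2 + (i % 2)`[19,0]->8
lane 19->19/4=4, 19 mod 4=3
i=0  r:4+0->4  c:2·3+0->6
col: 8 vs 6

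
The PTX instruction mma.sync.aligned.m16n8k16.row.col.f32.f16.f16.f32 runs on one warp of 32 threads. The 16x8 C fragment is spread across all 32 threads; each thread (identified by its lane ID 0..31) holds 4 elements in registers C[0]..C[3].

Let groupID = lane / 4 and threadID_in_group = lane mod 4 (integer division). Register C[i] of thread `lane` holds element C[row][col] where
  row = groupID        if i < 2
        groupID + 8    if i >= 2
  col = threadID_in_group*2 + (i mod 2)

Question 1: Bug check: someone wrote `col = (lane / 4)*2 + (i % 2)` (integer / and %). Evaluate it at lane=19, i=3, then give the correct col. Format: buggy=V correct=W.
`(lane / 4)*2 + (i % 2)`[19,3]->9
lane 19->19/4=4, 19 mod 4=3
i=3  r:4+8->12  c:2·3+1->7
col: 9 vs 7

buggy=9 correct=7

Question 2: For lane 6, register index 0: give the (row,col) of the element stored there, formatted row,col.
lane 6->6/4=1, 6 mod 4=2
i=0  r:1+0->1  c:2·2+0->4

1,4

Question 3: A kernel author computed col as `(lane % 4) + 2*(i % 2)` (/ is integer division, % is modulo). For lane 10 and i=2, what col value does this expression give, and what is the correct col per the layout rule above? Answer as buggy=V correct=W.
`(lane % 4) + 2*(i % 2)`[10,2]→2
lane 10→10/4=2, 10 mod 4=2
i=2  r:2+8→10  c:2·2+0→4
col: 2 vs 4

buggy=2 correct=4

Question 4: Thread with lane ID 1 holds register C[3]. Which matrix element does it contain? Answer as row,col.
8,3

1: G=0,T=1
[3] (0+8,1*2+1) = (8,3)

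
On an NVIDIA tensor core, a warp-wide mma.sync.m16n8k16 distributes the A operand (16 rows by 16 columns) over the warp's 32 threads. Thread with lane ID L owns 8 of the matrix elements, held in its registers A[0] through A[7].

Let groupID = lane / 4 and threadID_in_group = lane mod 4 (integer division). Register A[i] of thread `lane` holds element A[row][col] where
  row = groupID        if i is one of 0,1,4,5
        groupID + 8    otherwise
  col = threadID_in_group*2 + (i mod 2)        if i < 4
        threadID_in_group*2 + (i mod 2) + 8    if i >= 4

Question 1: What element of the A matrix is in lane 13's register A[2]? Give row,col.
13: gr=3,th=1
[2] (3+8,1*2+0+0) = (11,2)

11,2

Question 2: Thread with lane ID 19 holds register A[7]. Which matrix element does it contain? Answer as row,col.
12,15

19: gr=4,th=3
[7] (4+8,3*2+1+8) = (12,15)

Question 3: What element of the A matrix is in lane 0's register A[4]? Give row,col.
0: g=0,t=0
[4] (0+0,0*2+0+8) = (0,8)

0,8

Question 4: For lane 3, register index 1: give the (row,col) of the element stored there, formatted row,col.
lane 3=>3/4=0, 3 mod 4=3
i=1  r:0+0=>0  c:2·3+1+0=>7

0,7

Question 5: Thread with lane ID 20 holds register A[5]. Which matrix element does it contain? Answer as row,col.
5,9

20: grp=5,tig=0
[5] (5+0,0*2+1+8) = (5,9)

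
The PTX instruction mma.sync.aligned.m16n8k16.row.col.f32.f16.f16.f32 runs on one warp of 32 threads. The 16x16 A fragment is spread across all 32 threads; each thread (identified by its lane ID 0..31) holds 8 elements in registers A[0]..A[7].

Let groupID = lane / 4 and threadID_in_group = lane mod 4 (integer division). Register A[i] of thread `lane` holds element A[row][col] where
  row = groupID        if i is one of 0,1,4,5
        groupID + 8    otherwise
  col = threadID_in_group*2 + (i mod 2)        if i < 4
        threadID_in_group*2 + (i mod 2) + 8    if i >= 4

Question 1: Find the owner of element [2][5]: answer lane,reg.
r=2⇒gr=2,Rb=0  c=5⇒Cb=0,th=2,odd=1
L=2*4+2=10  i=0*4+0*2+1=1

10,1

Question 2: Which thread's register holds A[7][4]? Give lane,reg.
r:7=>grp=7,rB=0  c:4=>cB=0,tig=2,lo=0
L=7*4+2=30  i=0*4+0*2+0=0

30,0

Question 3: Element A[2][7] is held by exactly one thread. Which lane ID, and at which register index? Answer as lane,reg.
r=2⇒gr=2,Rb=0  c=7⇒Cb=0,th=3,odd=1
L=2*4+3=11  i=0*4+0*2+1=1

11,1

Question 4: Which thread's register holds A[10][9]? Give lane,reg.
8,7

r: 10->gid=2,r8=1  c: 9->c8=1,tid=0,i&1=1
L=2*4+0=8  i=1*4+1*2+1=7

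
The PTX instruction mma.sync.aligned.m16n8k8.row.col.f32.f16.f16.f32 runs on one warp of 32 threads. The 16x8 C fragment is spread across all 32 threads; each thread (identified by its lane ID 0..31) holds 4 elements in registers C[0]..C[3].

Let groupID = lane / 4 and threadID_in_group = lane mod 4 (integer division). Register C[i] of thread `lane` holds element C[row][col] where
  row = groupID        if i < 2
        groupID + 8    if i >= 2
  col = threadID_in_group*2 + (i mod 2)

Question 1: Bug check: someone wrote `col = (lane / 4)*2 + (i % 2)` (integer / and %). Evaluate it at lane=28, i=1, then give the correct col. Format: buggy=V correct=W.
`(lane / 4)*2 + (i % 2)`[28,1]=>15
lane 28: grp=7 (28/4), tig=0 (28%4)
i=1: r=7+0=7, c=0*2+1=1
col: 15 vs 1

buggy=15 correct=1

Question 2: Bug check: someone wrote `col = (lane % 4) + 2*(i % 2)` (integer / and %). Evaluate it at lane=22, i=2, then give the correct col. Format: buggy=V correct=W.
buggy=2 correct=4

`(lane % 4) + 2*(i % 2)`[22,2]=>2
22: grp=5,tig=2
[2] (5+8,2*2+0) = (13,4)
col: 2 vs 4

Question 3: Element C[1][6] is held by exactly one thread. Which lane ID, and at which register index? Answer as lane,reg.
7,0

r:1=>grp=1,rB=0  c:6=>tig=3,lo=0
L=1*4+3=7  i=0*2+0=0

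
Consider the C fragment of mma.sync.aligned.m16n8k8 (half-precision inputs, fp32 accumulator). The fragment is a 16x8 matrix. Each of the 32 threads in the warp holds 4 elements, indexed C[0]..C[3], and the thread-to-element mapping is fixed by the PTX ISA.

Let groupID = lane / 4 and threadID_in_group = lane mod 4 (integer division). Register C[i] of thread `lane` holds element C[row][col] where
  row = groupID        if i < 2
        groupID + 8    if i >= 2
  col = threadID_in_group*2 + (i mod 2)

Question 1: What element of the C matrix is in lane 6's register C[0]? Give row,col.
6: g=1,t=2
[0] (1+0,2*2+0) = (1,4)

1,4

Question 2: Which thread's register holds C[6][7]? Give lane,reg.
27,1

r=6->g=6,rb=0  c=7->t=3,b0=1
L=6*4+3=27  i=0*2+1=1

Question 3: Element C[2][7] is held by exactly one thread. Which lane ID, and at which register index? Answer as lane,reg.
r=2->g=2,rb=0  c=7->t=3,b0=1
L=2*4+3=11  i=0*2+1=1

11,1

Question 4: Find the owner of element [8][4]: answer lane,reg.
r=8⇒gr=0,Rb=1  c=4⇒th=2,odd=0
L=0*4+2=2  i=1*2+0=2

2,2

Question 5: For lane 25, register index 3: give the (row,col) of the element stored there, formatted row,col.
lane 25: gr=6 (25/4), th=1 (25%4)
i=3: r=6+8=14, c=1*2+1=3

14,3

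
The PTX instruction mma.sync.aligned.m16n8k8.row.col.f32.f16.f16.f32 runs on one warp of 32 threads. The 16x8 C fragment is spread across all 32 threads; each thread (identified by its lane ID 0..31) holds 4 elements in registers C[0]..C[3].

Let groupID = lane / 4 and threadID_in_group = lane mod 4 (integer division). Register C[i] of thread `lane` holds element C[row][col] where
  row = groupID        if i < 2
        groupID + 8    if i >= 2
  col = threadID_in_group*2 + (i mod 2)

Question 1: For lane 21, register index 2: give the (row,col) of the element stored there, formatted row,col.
13,2

lane 21: g=5 (21/4), t=1 (21%4)
i=2: r=5+8=13, c=1*2+0=2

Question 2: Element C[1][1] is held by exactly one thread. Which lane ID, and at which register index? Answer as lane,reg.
4,1

r: 1->gid=1,r8=0  c: 1->tid=0,i&1=1
L=1*4+0=4  i=0*2+1=1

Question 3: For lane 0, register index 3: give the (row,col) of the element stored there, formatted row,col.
8,1

L=0→G=0>>2=0, T=0&3=0
[3]→row 0+8=8  col 0·2+1=1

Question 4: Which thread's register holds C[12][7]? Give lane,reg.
r=12→G=4,rhi=1  c=7→T=3,p=1
L=4*4+3=19  i=1*2+1=3

19,3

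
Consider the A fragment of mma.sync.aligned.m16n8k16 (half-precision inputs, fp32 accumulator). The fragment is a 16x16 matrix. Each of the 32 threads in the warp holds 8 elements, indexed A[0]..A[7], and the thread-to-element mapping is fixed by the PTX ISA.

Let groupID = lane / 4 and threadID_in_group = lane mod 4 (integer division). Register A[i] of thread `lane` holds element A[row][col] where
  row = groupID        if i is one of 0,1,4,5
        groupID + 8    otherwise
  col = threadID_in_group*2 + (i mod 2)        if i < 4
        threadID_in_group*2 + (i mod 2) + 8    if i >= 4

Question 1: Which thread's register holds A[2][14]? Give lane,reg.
11,4

r=2→G=2,rhi=0  c=14→chi=1,T=3,p=0
L=2*4+3=11  i=1*4+0*2+0=4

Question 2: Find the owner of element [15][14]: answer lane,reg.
r: 15->gid=7,r8=1  c: 14->c8=1,tid=3,i&1=0
L=7*4+3=31  i=1*4+1*2+0=6

31,6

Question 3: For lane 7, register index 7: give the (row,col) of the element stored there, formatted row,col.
9,15

lane 7⇒7/4=1, 7 mod 4=3
i=7  r:1+8⇒9  c:2·3+1+8⇒15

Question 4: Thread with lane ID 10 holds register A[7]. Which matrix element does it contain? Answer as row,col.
lane 10: G=2 (10/4), T=2 (10%4)
i=7: r=2+8=10, c=2*2+1+8=13

10,13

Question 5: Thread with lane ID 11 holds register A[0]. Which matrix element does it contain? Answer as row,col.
lane 11: gid=2 (11/4), tid=3 (11%4)
i=0: r=2+0=2, c=3*2+0+0=6

2,6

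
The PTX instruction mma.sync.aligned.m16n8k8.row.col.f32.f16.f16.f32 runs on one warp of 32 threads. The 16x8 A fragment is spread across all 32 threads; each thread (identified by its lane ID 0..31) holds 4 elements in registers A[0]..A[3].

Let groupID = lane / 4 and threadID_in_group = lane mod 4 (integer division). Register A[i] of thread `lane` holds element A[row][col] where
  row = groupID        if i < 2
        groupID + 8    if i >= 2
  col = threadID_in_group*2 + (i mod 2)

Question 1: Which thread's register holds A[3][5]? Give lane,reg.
14,1

r=3⇒gr=3,Rb=0  c=5⇒th=2,odd=1
L=3*4+2=14  i=0*2+1=1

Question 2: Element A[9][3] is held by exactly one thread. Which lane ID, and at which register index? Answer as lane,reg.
5,3

r=9⇒gr=1,Rb=1  c=3⇒th=1,odd=1
L=1*4+1=5  i=1*2+1=3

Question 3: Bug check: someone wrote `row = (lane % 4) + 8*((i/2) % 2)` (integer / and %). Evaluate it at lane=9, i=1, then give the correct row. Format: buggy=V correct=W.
`(lane % 4) + 8*((i/2) % 2)`[9,1]=>1
9: grp=2,tig=1
[1] (2+0,1*2+1) = (2,3)
row: 1 vs 2

buggy=1 correct=2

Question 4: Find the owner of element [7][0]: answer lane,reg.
r=7->g=7,rb=0  c=0->t=0,b0=0
L=7*4+0=28  i=0*2+0=0

28,0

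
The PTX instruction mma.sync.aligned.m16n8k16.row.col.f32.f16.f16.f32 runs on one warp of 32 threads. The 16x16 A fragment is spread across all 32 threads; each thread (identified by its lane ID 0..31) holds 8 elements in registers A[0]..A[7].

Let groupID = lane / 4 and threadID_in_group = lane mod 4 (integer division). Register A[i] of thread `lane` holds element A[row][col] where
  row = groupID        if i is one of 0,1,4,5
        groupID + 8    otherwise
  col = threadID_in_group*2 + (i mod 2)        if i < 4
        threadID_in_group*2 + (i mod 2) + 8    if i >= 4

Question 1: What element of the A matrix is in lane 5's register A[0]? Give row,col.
1,2

lane 5: gr=1 (5/4), th=1 (5%4)
i=0: r=1+0=1, c=1*2+0+0=2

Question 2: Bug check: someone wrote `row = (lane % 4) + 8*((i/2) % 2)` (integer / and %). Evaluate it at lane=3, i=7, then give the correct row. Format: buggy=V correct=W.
`(lane % 4) + 8*((i/2) % 2)`[3,7]⇒11
lane 3: gr=0 (3/4), th=3 (3%4)
i=7: r=0+8=8, c=3*2+1+8=15
row: 11 vs 8

buggy=11 correct=8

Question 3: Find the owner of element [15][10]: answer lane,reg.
r=15⇒gr=7,Rb=1  c=10⇒Cb=1,th=1,odd=0
L=7*4+1=29  i=1*4+1*2+0=6

29,6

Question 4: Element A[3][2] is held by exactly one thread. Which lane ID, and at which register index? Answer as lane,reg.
13,0

r=3->g=3,rb=0  c=2->cb=0,t=1,b0=0
L=3*4+1=13  i=0*4+0*2+0=0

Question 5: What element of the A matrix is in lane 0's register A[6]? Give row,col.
8,8

lane 0→0/4=0, 0 mod 4=0
i=6  r:0+8→8  c:2·0+0+8→8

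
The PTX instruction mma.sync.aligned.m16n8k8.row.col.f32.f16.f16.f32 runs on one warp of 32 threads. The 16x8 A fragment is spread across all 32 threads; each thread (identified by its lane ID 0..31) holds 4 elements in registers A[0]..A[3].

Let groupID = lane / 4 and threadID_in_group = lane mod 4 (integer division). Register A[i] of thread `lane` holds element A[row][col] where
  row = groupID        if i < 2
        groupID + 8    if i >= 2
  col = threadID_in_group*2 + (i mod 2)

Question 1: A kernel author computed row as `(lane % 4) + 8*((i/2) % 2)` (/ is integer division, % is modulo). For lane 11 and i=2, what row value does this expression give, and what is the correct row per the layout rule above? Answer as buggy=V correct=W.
`(lane % 4) + 8*((i/2) % 2)`[11,2]->11
L=11->gid=11>>2=2, tid=11&3=3
[2]->row 2+8=10  col 3·2+0=6
row: 11 vs 10

buggy=11 correct=10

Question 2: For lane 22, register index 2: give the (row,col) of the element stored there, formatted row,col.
L=22->g=22>>2=5, t=22&3=2
[2]->row 5+8=13  col 2·2+0=4

13,4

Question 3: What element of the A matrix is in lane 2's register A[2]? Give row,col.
2: G=0,T=2
[2] (0+8,2*2+0) = (8,4)

8,4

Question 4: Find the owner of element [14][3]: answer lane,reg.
25,3

r=14->g=6,rb=1  c=3->t=1,b0=1
L=6*4+1=25  i=1*2+1=3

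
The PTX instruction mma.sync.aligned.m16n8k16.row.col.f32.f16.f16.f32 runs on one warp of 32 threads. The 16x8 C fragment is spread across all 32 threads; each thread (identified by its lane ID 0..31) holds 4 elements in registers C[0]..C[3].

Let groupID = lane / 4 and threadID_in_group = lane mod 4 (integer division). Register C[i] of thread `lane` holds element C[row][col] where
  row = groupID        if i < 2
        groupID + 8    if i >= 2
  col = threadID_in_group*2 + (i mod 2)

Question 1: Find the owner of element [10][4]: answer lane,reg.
10,2

r:10=>grp=2,rB=1  c:4=>tig=2,lo=0
L=2*4+2=10  i=1*2+0=2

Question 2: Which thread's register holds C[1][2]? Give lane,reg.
5,0

r=1→G=1,rhi=0  c=2→T=1,p=0
L=1*4+1=5  i=0*2+0=0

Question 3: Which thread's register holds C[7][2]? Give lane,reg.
r=7->g=7,rb=0  c=2->t=1,b0=0
L=7*4+1=29  i=0*2+0=0

29,0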